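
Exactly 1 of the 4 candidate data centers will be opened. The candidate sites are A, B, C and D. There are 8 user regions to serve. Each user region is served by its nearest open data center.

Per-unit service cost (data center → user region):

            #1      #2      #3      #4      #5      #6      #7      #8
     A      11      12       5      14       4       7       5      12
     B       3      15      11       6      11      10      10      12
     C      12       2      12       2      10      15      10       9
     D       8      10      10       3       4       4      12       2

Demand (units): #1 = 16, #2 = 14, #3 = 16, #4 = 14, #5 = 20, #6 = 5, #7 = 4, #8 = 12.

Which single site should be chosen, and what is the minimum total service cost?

Choose D only; total service cost 642.

With exactly 1 open, each user region uses its cheapest among the chosen.
{D}: #1→D 8·16=128, #2→D 10·14=140, #3→D 10·16=160, #4→D 3·14=42, #5→D 4·20=80, #6→D 4·5=20, #7→D 12·4=48, #8→D 2·12=24. Service cost 642.
{C}: service cost 863
{A}: service cost 899
Among all 4 size-1 choices, {D} is lowest.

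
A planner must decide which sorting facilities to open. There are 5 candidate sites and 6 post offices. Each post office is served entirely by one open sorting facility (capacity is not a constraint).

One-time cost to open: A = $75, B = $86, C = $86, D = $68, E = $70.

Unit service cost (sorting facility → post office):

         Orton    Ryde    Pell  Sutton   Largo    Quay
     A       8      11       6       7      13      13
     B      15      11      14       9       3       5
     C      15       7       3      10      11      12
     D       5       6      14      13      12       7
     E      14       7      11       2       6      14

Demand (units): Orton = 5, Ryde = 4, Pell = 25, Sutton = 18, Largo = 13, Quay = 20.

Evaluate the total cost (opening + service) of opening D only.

Total cost: 997

Each post office is assigned to its cheapest site among the open ones.
{D}: Orton→D 5·5=25, Ryde→D 6·4=24, Pell→D 14·25=350, Sutton→D 13·18=234, Largo→D 12·13=156, Quay→D 7·20=140. Service 929; fixed 68; total 997.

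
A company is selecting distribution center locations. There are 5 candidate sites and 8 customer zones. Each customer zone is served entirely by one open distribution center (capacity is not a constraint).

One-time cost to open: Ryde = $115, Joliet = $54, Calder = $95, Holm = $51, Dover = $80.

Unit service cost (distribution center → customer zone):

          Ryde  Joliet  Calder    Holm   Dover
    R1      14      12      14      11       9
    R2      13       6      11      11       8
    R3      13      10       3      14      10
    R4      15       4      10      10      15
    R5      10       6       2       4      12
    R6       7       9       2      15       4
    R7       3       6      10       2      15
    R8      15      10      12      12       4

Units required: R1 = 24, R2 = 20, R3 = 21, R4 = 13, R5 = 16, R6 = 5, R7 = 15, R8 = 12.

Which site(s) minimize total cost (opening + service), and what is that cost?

For any fixed open set, each customer zone goes to its cheapest open site; total = fixed + service.
{Joliet, Calder, Holm, Dover}: R1→Dover 9·24=216, R2→Joliet 6·20=120, R3→Calder 3·21=63, R4→Joliet 4·13=52, R5→Calder 2·16=32, R6→Calder 2·5=10, R7→Holm 2·15=30, R8→Dover 4·12=48. Service 571; fixed 280; total 851.
{Joliet, Calder, Dover}: service 631 + fixed 229 = 860
{Joliet, Calder, Holm}: R1→Holm 11·24=264, R2→Joliet 6·20=120, R3→Calder 3·21=63, R4→Joliet 4·13=52, R5→Calder 2·16=32, R6→Calder 2·5=10, R7→Holm 2·15=30, R8→Joliet 10·12=120. Service 691; fixed 200; total 891.
{Ryde, Joliet, Calder, Holm, Dover}: R1→Dover 9·24=216, R2→Joliet 6·20=120, R3→Calder 3·21=63, R4→Joliet 4·13=52, R5→Calder 2·16=32, R6→Calder 2·5=10, R7→Holm 2·15=30, R8→Dover 4·12=48. Service 571; fixed 395; total 966.
No other subset beats 851.

Open Joliet, Calder, Holm and Dover; minimum total cost 851.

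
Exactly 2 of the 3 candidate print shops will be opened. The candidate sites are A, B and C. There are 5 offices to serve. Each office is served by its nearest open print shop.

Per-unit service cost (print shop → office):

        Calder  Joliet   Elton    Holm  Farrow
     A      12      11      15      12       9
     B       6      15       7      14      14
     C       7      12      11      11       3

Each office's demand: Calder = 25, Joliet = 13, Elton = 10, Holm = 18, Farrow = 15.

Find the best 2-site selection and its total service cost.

Choose B and C; total service cost 619.

With exactly 2 open, each office uses its cheapest among the chosen.
{B, C}: Calder→B 6·25=150, Joliet→C 12·13=156, Elton→B 7·10=70, Holm→C 11·18=198, Farrow→C 3·15=45. Service cost 619.
{A, C}: service cost 671
{A, B}: service cost 714
Among all 3 size-2 choices, {B, C} is lowest.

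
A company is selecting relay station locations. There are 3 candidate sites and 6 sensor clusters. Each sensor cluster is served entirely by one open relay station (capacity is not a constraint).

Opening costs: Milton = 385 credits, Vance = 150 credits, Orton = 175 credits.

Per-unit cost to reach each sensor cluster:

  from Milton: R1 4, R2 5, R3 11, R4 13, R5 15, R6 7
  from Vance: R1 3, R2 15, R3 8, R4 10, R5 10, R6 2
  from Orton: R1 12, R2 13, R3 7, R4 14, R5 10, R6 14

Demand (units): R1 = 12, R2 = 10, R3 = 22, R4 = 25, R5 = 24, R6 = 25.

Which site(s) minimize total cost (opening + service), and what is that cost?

For any fixed open set, each sensor cluster goes to its cheapest open site; total = fixed + service.
{Vance}: R1→Vance 3·12=36, R2→Vance 15·10=150, R3→Vance 8·22=176, R4→Vance 10·25=250, R5→Vance 10·24=240, R6→Vance 2·25=50. Service 902; fixed 150; total 1052.
{Vance, Orton}: R1→Vance 3·12=36, R2→Orton 13·10=130, R3→Orton 7·22=154, R4→Vance 10·25=250, R5→Vance 10·24=240, R6→Vance 2·25=50. Service 860; fixed 325; total 1185.
{Milton, Vance}: service 802 + fixed 535 = 1337
{Milton, Vance, Orton}: service 780 + fixed 710 = 1490
No other subset beats 1052.

Open Vance only; minimum total cost 1052.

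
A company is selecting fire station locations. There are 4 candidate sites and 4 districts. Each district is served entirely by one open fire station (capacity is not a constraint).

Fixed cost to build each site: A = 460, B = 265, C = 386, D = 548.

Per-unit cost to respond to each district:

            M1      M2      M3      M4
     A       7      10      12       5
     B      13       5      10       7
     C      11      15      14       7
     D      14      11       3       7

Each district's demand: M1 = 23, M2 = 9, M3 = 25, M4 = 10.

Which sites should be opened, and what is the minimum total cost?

Open B only; minimum total cost 929.

For any fixed open set, each district goes to its cheapest open site; total = fixed + service.
{B}: M1→B 13·23=299, M2→B 5·9=45, M3→B 10·25=250, M4→B 7·10=70. Service 664; fixed 265; total 929.
{A}: service 601 + fixed 460 = 1061
{D}: M1→D 14·23=322, M2→D 11·9=99, M3→D 3·25=75, M4→D 7·10=70. Service 566; fixed 548; total 1114.
{A, B, C, D}: M1→A 7·23=161, M2→B 5·9=45, M3→D 3·25=75, M4→A 5·10=50. Service 331; fixed 1659; total 1990.
(All 15 nonempty subsets were checked; B only is lowest.)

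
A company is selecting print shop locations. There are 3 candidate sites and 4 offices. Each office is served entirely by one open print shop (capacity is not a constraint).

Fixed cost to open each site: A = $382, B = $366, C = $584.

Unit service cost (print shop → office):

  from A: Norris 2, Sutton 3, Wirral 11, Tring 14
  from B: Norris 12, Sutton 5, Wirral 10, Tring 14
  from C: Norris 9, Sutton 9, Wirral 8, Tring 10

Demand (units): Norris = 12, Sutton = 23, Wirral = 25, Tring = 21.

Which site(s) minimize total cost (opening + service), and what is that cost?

For any fixed open set, each office goes to its cheapest open site; total = fixed + service.
{A}: Norris→A 2·12=24, Sutton→A 3·23=69, Wirral→A 11·25=275, Tring→A 14·21=294. Service 662; fixed 382; total 1044.
{B}: service 803 + fixed 366 = 1169
{C}: service 725 + fixed 584 = 1309
{A, B, C}: Norris→A 2·12=24, Sutton→A 3·23=69, Wirral→C 8·25=200, Tring→C 10·21=210. Service 503; fixed 1332; total 1835.
No other subset beats 1044.

Open A only; minimum total cost 1044.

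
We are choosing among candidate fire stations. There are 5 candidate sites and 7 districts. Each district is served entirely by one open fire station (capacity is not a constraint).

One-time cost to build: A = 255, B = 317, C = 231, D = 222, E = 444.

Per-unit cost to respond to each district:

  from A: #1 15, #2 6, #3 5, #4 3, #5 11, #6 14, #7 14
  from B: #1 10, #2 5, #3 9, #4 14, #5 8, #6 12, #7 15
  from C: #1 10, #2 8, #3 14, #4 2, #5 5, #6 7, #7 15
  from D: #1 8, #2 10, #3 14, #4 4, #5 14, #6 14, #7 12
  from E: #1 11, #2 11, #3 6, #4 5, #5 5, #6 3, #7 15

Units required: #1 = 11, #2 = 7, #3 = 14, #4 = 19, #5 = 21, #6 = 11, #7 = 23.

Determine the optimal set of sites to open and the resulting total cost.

Open C only; minimum total cost 1158.

For any fixed open set, each district goes to its cheapest open site; total = fixed + service.
{C}: #1→C 10·11=110, #2→C 8·7=56, #3→C 14·14=196, #4→C 2·19=38, #5→C 5·21=105, #6→C 7·11=77, #7→C 15·23=345. Service 927; fixed 231; total 1158.
{A, C}: service 764 + fixed 486 = 1250
{C, D}: #1→D 8·11=88, #2→C 8·7=56, #3→C 14·14=196, #4→C 2·19=38, #5→C 5·21=105, #6→C 7·11=77, #7→D 12·23=276. Service 836; fixed 453; total 1289.
{A, B, C, D, E}: service 645 + fixed 1469 = 2114
No other subset beats 1158.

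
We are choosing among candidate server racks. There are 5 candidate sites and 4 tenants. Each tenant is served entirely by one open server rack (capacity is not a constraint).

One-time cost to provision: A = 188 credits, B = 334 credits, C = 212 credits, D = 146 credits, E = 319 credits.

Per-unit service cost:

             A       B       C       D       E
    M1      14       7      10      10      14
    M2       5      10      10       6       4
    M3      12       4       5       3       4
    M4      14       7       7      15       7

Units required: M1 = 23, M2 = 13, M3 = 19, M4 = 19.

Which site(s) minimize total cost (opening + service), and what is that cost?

For any fixed open set, each tenant goes to its cheapest open site; total = fixed + service.
{D}: M1→D 10·23=230, M2→D 6·13=78, M3→D 3·19=57, M4→D 15·19=285. Service 650; fixed 146; total 796.
{C}: service 588 + fixed 212 = 800
{B}: M1→B 7·23=161, M2→B 10·13=130, M3→B 4·19=76, M4→B 7·19=133. Service 500; fixed 334; total 834.
{A, B, C, D, E}: service 403 + fixed 1199 = 1602
No other subset beats 796.

Open D only; minimum total cost 796.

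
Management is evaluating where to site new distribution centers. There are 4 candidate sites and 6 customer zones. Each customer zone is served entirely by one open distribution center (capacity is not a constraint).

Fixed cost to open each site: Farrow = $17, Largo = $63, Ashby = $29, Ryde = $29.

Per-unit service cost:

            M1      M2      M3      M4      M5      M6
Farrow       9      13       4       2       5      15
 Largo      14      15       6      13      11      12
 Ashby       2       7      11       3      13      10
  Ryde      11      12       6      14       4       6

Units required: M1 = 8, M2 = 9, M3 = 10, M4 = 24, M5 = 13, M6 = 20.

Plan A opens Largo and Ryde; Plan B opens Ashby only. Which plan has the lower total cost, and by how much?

Plan B is cheaper by 173.

Plan A: {Largo, Ryde}: M1→Ryde 11·8=88, M2→Ryde 12·9=108, M3→Largo 6·10=60, M4→Largo 13·24=312, M5→Ryde 4·13=52, M6→Ryde 6·20=120. Service 740; fixed 92; total 832.
Plan B: {Ashby}: M1→Ashby 2·8=16, M2→Ashby 7·9=63, M3→Ashby 11·10=110, M4→Ashby 3·24=72, M5→Ashby 13·13=169, M6→Ashby 10·20=200. Service 630; fixed 29; total 659.
Difference: |832 − 659| = 173.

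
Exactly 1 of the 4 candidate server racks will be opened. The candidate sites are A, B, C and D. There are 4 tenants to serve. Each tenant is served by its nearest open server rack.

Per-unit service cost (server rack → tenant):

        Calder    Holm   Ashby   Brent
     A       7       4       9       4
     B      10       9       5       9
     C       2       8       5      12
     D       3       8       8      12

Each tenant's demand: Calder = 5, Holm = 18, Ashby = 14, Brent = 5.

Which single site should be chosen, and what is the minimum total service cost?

With exactly 1 open, each tenant uses its cheapest among the chosen.
{A}: Calder→A 7·5=35, Holm→A 4·18=72, Ashby→A 9·14=126, Brent→A 4·5=20. Service cost 253.
{C}: service cost 284
{B}: service cost 327
Among all 4 size-1 choices, {A} is lowest.

Choose A only; total service cost 253.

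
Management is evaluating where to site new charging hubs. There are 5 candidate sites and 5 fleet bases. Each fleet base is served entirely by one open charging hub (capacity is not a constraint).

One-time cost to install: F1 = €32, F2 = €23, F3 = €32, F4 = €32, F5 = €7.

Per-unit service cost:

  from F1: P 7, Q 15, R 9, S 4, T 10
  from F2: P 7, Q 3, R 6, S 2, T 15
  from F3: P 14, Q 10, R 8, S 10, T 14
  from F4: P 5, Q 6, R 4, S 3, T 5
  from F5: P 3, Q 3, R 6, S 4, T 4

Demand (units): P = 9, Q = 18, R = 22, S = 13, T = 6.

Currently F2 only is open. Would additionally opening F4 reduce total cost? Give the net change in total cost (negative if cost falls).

Current service cost with {F2}: 365.
Adding F4: each fleet base re-picks its cheapest; new service cost 243, saving 122.
Extra fixed cost: 32. Net change = 32 − 122 = -90.
(Totals: 388 → 298.)

Yes — net change −90 (cost falls by 90).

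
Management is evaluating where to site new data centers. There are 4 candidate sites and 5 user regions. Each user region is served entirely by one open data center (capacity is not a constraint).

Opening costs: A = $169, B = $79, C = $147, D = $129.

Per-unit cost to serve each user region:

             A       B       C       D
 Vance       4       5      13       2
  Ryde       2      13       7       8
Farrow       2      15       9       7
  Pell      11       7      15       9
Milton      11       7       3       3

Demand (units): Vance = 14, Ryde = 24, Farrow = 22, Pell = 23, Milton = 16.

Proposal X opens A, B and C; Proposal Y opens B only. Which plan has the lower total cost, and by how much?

Proposal X: {A, B, C}: Vance→A 4·14=56, Ryde→A 2·24=48, Farrow→A 2·22=44, Pell→B 7·23=161, Milton→C 3·16=48. Service 357; fixed 395; total 752.
Proposal Y: {B}: Vance→B 5·14=70, Ryde→B 13·24=312, Farrow→B 15·22=330, Pell→B 7·23=161, Milton→B 7·16=112. Service 985; fixed 79; total 1064.
Difference: |752 − 1064| = 312.

Proposal X is cheaper by 312.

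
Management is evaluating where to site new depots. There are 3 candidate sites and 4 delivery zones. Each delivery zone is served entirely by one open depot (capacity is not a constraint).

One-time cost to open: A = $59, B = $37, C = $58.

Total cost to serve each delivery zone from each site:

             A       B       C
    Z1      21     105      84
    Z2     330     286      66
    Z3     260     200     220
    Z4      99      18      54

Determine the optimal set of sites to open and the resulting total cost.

For any fixed open set, each delivery zone goes to its cheapest open site; total = fixed + service.
{A, B, C}: Z1→A 21, Z2→C 66, Z3→B 200, Z4→B 18. Service 305; fixed 154; total 459.
{B, C}: Z1→C 84, Z2→C 66, Z3→B 200, Z4→B 18. Service 368; fixed 95; total 463.
{A, C}: Z1→A 21, Z2→C 66, Z3→C 220, Z4→C 54. Service 361; fixed 117; total 478.
{B}: service 609 + fixed 37 = 646
No other subset beats 459.

Open A, B and C; minimum total cost 459.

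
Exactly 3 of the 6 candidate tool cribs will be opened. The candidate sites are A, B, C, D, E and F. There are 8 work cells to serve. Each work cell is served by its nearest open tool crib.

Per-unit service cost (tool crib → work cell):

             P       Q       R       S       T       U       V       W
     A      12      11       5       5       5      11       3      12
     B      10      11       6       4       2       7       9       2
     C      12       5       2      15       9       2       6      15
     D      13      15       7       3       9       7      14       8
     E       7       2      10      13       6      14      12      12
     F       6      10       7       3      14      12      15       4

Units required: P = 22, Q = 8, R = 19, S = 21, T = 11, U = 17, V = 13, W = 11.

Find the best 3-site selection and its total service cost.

With exactly 3 open, each work cell uses its cheapest among the chosen.
{B, C, F}: P→F 6·22=132, Q→C 5·8=40, R→C 2·19=38, S→F 3·21=63, T→B 2·11=22, U→C 2·17=34, V→C 6·13=78, W→B 2·11=22. Service cost 429.
{A, C, F}: service cost 445
{B, C, E}: service cost 448
Among all 20 size-3 choices, {B, C, F} is lowest.

Choose B, C and F; total service cost 429.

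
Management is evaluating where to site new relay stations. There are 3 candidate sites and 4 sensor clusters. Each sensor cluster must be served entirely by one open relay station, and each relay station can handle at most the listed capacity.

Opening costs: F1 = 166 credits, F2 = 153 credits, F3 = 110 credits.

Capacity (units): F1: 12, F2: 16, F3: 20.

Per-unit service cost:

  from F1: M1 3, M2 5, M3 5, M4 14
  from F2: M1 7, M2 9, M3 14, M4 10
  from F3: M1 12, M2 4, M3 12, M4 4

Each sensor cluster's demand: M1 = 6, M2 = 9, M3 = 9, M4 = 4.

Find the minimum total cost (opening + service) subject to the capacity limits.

Open {F1, F3}: M1→F3 12·6=72, M2→F3 4·9=36, M3→F1 5·9=45, M4→F3 4·4=16.
Loads: F1 carries 9/12, F3 carries 19/20. Service 169; fixed 276; total 445.
Next best feasible plan costs 483.

Minimum total cost: 445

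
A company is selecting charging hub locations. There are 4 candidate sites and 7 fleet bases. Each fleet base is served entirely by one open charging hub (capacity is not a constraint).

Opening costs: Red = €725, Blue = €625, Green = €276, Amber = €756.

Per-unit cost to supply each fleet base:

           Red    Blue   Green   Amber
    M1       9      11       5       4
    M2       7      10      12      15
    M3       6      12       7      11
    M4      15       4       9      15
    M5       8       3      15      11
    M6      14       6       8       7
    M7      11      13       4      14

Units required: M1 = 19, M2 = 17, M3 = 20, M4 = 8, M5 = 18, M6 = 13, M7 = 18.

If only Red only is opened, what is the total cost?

Total cost: 1779

Each fleet base is assigned to its cheapest site among the open ones.
{Red}: M1→Red 9·19=171, M2→Red 7·17=119, M3→Red 6·20=120, M4→Red 15·8=120, M5→Red 8·18=144, M6→Red 14·13=182, M7→Red 11·18=198. Service 1054; fixed 725; total 1779.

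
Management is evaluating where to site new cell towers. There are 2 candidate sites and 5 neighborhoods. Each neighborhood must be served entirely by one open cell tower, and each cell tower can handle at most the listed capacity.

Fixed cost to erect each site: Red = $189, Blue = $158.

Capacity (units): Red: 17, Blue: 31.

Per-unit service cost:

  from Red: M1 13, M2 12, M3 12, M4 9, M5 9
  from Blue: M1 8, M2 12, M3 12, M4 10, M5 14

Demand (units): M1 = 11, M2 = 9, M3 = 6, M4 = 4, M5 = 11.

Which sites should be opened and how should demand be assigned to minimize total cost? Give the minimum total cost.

Open {Red, Blue}: M1→Blue 8·11=88, M2→Blue 12·9=108, M3→Blue 12·6=72, M4→Red 9·4=36, M5→Red 9·11=99.
Loads: Red carries 15/17, Blue carries 26/31. Service 403; fixed 347; total 750.
Next best feasible plan costs 754.

Minimum total cost: 750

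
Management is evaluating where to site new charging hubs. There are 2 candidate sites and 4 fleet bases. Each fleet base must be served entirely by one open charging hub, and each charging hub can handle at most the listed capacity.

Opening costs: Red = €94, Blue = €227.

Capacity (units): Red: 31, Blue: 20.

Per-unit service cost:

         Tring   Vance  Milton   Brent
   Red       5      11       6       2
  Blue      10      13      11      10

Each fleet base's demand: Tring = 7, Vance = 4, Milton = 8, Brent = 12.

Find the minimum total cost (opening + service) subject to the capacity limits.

Minimum total cost: 245

Open {Red}: Tring→Red 5·7=35, Vance→Red 11·4=44, Milton→Red 6·8=48, Brent→Red 2·12=24.
Loads: Red carries 31/31. Service 151; fixed 94; total 245.
Next best feasible plan costs 472.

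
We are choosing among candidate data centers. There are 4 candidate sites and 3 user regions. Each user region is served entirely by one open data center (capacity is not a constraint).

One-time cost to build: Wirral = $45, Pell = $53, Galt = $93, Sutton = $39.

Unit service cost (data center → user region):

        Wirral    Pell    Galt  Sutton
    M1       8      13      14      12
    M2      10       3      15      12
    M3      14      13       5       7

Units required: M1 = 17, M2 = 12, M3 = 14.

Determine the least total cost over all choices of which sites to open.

For any fixed open set, each user region goes to its cheapest open site; total = fixed + service.
{Wirral, Pell, Sutton}: M1→Wirral 8·17=136, M2→Pell 3·12=36, M3→Sutton 7·14=98. Service 270; fixed 137; total 407.
{Pell, Sutton}: M1→Sutton 12·17=204, M2→Pell 3·12=36, M3→Sutton 7·14=98. Service 338; fixed 92; total 430.
{Wirral, Pell, Galt}: M1→Wirral 8·17=136, M2→Pell 3·12=36, M3→Galt 5·14=70. Service 242; fixed 191; total 433.
{Wirral, Pell, Galt, Sutton}: M1→Wirral 8·17=136, M2→Pell 3·12=36, M3→Galt 5·14=70. Service 242; fixed 230; total 472.
(All 15 nonempty subsets were checked; Wirral, Pell and Sutton is lowest.)

Minimum total cost: 407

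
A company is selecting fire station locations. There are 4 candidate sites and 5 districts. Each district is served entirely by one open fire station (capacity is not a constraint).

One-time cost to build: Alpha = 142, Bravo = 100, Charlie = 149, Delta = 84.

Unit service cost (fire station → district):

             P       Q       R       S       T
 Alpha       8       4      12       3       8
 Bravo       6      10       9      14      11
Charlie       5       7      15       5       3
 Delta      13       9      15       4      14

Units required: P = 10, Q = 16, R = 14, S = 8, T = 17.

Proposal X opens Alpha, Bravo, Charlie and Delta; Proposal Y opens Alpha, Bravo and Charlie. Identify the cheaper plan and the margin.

Proposal Y is cheaper by 84.

Proposal X: {Alpha, Bravo, Charlie, Delta}: P→Charlie 5·10=50, Q→Alpha 4·16=64, R→Bravo 9·14=126, S→Alpha 3·8=24, T→Charlie 3·17=51. Service 315; fixed 475; total 790.
Proposal Y: {Alpha, Bravo, Charlie}: P→Charlie 5·10=50, Q→Alpha 4·16=64, R→Bravo 9·14=126, S→Alpha 3·8=24, T→Charlie 3·17=51. Service 315; fixed 391; total 706.
Difference: |790 − 706| = 84.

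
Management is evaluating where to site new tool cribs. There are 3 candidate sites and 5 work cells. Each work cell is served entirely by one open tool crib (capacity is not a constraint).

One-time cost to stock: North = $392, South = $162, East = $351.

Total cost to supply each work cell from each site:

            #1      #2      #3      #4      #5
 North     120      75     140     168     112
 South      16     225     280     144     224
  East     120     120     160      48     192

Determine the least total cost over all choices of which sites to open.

Minimum total cost: 991

For any fixed open set, each work cell goes to its cheapest open site; total = fixed + service.
{East}: #1→East 120, #2→East 120, #3→East 160, #4→East 48, #5→East 192. Service 640; fixed 351; total 991.
{North}: service 615 + fixed 392 = 1007
{North, South}: #1→South 16, #2→North 75, #3→North 140, #4→South 144, #5→North 112. Service 487; fixed 554; total 1041.
{North, South, East}: service 391 + fixed 905 = 1296
No other subset beats 991.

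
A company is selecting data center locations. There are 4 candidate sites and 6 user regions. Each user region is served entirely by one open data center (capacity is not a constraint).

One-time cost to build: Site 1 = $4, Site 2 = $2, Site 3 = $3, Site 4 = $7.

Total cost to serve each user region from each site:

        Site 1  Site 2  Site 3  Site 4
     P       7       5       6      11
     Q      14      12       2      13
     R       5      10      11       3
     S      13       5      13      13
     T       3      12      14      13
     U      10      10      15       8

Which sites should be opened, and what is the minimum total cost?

For any fixed open set, each user region goes to its cheapest open site; total = fixed + service.
{Site 1, Site 2, Site 3}: P→Site 2 5, Q→Site 3 2, R→Site 1 5, S→Site 2 5, T→Site 1 3, U→Site 1 10. Service 30; fixed 9; total 39.
{Site 1, Site 2, Site 3, Site 4}: P→Site 2 5, Q→Site 3 2, R→Site 4 3, S→Site 2 5, T→Site 1 3, U→Site 4 8. Service 26; fixed 16; total 42.
{Site 1, Site 2}: P→Site 2 5, Q→Site 2 12, R→Site 1 5, S→Site 2 5, T→Site 1 3, U→Site 1 10. Service 40; fixed 6; total 46.
{Site 2}: P→Site 2 5, Q→Site 2 12, R→Site 2 10, S→Site 2 5, T→Site 2 12, U→Site 2 10. Service 54; fixed 2; total 56.
(All 15 nonempty subsets were checked; Site 1, Site 2 and Site 3 is lowest.)

Open Site 1, Site 2 and Site 3; minimum total cost 39.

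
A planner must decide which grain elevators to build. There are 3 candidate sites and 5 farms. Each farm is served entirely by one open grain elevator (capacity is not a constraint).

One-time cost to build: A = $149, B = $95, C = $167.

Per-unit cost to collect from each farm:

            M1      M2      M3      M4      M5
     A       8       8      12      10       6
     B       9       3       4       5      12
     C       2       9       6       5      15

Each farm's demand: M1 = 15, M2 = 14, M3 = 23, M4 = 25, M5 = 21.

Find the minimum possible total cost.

Minimum total cost: 741

For any fixed open set, each farm goes to its cheapest open site; total = fixed + service.
{B}: M1→B 9·15=135, M2→B 3·14=42, M3→B 4·23=92, M4→B 5·25=125, M5→B 12·21=252. Service 646; fixed 95; total 741.
{A, B}: M1→A 8·15=120, M2→B 3·14=42, M3→B 4·23=92, M4→B 5·25=125, M5→A 6·21=126. Service 505; fixed 244; total 749.
{B, C}: service 541 + fixed 262 = 803
{A, B, C}: service 415 + fixed 411 = 826
No other subset beats 741.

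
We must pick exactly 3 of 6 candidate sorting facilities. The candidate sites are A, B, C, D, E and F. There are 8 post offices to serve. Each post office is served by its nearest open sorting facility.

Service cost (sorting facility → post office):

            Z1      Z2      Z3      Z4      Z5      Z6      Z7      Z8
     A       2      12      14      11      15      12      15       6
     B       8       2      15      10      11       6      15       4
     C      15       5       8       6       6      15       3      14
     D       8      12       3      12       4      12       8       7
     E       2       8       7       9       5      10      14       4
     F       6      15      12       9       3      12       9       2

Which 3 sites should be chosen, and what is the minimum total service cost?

With exactly 3 open, each post office uses its cheapest among the chosen.
{B, C, E}: Z1→E 2, Z2→B 2, Z3→E 7, Z4→C 6, Z5→E 5, Z6→B 6, Z7→C 3, Z8→B 4. Service cost 35.
{B, C, D}: service cost 36
{B, C, F}: service cost 36
Among all 20 size-3 choices, {B, C, E} is lowest.

Choose B, C and E; total service cost 35.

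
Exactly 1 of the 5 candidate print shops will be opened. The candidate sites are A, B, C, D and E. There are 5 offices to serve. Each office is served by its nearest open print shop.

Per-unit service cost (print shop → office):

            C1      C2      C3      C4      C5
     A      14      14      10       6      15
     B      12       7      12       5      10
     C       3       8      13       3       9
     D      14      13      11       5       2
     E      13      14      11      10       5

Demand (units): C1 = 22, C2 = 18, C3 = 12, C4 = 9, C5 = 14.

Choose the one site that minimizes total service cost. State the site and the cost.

With exactly 1 open, each office uses its cheapest among the chosen.
{C}: C1→C 3·22=66, C2→C 8·18=144, C3→C 13·12=156, C4→C 3·9=27, C5→C 9·14=126. Service cost 519.
{B}: service cost 719
{D}: service cost 747
Among all 5 size-1 choices, {C} is lowest.

Choose C only; total service cost 519.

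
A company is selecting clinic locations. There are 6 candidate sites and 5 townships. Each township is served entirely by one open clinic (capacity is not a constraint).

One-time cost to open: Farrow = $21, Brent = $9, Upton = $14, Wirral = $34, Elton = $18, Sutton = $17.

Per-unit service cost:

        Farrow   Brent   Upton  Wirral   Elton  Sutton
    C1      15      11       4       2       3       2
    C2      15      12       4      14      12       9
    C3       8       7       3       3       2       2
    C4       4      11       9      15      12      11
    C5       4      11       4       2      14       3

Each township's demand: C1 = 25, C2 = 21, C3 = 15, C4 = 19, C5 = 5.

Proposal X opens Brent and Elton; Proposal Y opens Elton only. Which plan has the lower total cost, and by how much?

Proposal X is cheaper by 25.

Proposal X: {Brent, Elton}: C1→Elton 3·25=75, C2→Brent 12·21=252, C3→Elton 2·15=30, C4→Brent 11·19=209, C5→Brent 11·5=55. Service 621; fixed 27; total 648.
Proposal Y: {Elton}: C1→Elton 3·25=75, C2→Elton 12·21=252, C3→Elton 2·15=30, C4→Elton 12·19=228, C5→Elton 14·5=70. Service 655; fixed 18; total 673.
Difference: |648 − 673| = 25.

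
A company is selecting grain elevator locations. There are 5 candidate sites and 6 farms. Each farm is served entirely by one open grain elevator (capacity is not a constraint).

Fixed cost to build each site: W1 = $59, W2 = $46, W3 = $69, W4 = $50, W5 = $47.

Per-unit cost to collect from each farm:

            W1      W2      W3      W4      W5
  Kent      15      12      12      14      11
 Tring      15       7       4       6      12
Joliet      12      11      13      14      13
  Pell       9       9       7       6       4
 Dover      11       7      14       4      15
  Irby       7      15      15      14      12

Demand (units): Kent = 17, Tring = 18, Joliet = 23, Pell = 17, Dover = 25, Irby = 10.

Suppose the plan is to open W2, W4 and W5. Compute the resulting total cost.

Total cost: 979

Each farm is assigned to its cheapest site among the open ones.
{W2, W4, W5}: Kent→W5 11·17=187, Tring→W4 6·18=108, Joliet→W2 11·23=253, Pell→W5 4·17=68, Dover→W4 4·25=100, Irby→W5 12·10=120. Service 836; fixed 143; total 979.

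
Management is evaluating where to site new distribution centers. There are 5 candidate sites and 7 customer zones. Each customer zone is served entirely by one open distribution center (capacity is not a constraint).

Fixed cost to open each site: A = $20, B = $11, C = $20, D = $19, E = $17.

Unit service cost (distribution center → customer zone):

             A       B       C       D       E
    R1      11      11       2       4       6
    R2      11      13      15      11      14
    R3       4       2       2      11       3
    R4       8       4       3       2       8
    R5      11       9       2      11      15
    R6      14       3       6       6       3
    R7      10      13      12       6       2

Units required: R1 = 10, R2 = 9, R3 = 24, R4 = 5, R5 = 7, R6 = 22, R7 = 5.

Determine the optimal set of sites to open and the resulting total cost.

Open C, D and E; minimum total cost 323.

For any fixed open set, each customer zone goes to its cheapest open site; total = fixed + service.
{C, D, E}: R1→C 2·10=20, R2→D 11·9=99, R3→C 2·24=48, R4→D 2·5=10, R5→C 2·7=14, R6→E 3·22=66, R7→E 2·5=10. Service 267; fixed 56; total 323.
{A, C, E}: service 272 + fixed 57 = 329
{B, C, D, E}: service 267 + fixed 67 = 334
{A, B, C, D, E}: service 267 + fixed 87 = 354
No other subset beats 323.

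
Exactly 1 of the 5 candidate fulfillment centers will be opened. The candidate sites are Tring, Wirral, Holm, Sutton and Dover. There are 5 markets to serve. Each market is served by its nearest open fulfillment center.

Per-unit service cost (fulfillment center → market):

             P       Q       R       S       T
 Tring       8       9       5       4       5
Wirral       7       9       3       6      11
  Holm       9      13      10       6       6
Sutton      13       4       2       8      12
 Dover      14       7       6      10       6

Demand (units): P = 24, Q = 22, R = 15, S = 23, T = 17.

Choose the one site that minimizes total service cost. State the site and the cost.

With exactly 1 open, each market uses its cheapest among the chosen.
{Tring}: P→Tring 8·24=192, Q→Tring 9·22=198, R→Tring 5·15=75, S→Tring 4·23=92, T→Tring 5·17=85. Service cost 642.
{Wirral}: service cost 736
{Sutton}: service cost 818
Among all 5 size-1 choices, {Tring} is lowest.

Choose Tring only; total service cost 642.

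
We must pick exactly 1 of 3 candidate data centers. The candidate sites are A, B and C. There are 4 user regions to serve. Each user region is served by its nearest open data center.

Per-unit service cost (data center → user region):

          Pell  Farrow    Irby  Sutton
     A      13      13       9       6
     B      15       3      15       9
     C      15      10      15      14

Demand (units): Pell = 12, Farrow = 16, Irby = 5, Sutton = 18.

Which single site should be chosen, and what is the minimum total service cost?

With exactly 1 open, each user region uses its cheapest among the chosen.
{B}: Pell→B 15·12=180, Farrow→B 3·16=48, Irby→B 15·5=75, Sutton→B 9·18=162. Service cost 465.
{A}: service cost 517
{C}: service cost 667
Among all 3 size-1 choices, {B} is lowest.

Choose B only; total service cost 465.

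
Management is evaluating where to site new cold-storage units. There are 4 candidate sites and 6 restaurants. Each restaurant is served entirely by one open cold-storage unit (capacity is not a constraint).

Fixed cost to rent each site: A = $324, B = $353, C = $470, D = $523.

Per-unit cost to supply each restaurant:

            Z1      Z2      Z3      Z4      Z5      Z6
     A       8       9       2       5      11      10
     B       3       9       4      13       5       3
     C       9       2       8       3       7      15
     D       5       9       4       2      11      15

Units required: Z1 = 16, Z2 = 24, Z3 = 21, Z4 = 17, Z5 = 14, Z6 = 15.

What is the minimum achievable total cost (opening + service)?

For any fixed open set, each restaurant goes to its cheapest open site; total = fixed + service.
{B}: Z1→B 3·16=48, Z2→B 9·24=216, Z3→B 4·21=84, Z4→B 13·17=221, Z5→B 5·14=70, Z6→B 3·15=45. Service 684; fixed 353; total 1037.
{A}: service 775 + fixed 324 = 1099
{B, C}: service 346 + fixed 823 = 1169
{A, B, C, D}: service 287 + fixed 1670 = 1957
No other subset beats 1037.

Minimum total cost: 1037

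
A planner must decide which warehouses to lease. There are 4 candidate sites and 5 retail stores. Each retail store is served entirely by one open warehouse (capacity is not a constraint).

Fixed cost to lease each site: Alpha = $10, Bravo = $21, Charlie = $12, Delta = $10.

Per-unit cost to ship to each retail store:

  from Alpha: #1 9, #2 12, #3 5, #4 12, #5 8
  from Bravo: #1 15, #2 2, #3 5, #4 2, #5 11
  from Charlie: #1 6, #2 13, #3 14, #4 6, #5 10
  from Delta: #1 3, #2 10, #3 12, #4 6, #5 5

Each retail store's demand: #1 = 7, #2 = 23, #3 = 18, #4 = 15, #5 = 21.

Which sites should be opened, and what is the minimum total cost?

For any fixed open set, each retail store goes to its cheapest open site; total = fixed + service.
{Bravo, Delta}: #1→Delta 3·7=21, #2→Bravo 2·23=46, #3→Bravo 5·18=90, #4→Bravo 2·15=30, #5→Delta 5·21=105. Service 292; fixed 31; total 323.
{Alpha, Bravo, Delta}: service 292 + fixed 41 = 333
{Bravo, Charlie, Delta}: service 292 + fixed 43 = 335
{Alpha, Bravo, Charlie, Delta}: service 292 + fixed 53 = 345
No other subset beats 323.

Open Bravo and Delta; minimum total cost 323.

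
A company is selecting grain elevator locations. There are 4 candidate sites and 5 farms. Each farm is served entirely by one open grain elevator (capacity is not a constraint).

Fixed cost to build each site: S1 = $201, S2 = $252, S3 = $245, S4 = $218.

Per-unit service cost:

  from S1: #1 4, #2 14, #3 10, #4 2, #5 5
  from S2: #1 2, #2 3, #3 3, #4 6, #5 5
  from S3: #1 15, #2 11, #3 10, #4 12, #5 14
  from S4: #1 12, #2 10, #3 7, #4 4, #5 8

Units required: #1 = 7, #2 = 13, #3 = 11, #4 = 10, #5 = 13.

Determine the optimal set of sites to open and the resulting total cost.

For any fixed open set, each farm goes to its cheapest open site; total = fixed + service.
{S2}: #1→S2 2·7=14, #2→S2 3·13=39, #3→S2 3·11=33, #4→S2 6·10=60, #5→S2 5·13=65. Service 211; fixed 252; total 463.
{S1}: service 405 + fixed 201 = 606
{S1, S2}: service 171 + fixed 453 = 624
{S1, S2, S3, S4}: service 171 + fixed 916 = 1087
No other subset beats 463.

Open S2 only; minimum total cost 463.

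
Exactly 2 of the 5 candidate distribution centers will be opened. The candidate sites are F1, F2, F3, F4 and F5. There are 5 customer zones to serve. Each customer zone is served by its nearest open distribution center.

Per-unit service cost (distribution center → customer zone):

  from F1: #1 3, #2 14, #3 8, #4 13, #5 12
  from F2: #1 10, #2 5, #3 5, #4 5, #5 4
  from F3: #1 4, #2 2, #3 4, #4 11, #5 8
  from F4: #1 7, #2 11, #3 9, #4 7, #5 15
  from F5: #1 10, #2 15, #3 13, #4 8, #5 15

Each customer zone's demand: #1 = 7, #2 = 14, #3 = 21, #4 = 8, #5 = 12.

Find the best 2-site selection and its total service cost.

Choose F2 and F3; total service cost 228.

With exactly 2 open, each customer zone uses its cheapest among the chosen.
{F2, F3}: #1→F3 4·7=28, #2→F3 2·14=28, #3→F3 4·21=84, #4→F2 5·8=40, #5→F2 4·12=48. Service cost 228.
{F1, F2}: service cost 284
{F3, F4}: service cost 292
Among all 10 size-2 choices, {F2, F3} is lowest.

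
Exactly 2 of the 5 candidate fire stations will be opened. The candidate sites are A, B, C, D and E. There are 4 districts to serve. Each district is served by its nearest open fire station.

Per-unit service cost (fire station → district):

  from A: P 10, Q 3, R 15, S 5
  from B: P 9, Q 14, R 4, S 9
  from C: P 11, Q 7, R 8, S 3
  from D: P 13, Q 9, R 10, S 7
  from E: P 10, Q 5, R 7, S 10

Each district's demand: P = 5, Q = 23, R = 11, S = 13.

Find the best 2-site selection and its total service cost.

Choose A and B; total service cost 223.

With exactly 2 open, each district uses its cheapest among the chosen.
{A, B}: P→B 9·5=45, Q→A 3·23=69, R→B 4·11=44, S→A 5·13=65. Service cost 223.
{A, C}: service cost 246
{A, E}: service cost 261
Among all 10 size-2 choices, {A, B} is lowest.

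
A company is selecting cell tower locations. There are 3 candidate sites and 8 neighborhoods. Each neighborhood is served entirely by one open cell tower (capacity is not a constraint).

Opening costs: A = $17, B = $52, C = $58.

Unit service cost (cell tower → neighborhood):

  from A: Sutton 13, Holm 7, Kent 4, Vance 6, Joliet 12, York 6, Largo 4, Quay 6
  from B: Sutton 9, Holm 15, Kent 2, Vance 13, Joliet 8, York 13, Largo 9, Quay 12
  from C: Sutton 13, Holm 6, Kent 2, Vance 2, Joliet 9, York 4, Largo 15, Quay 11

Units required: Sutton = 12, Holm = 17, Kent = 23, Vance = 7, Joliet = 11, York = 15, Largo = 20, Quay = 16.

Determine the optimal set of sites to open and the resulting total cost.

For any fixed open set, each neighborhood goes to its cheapest open site; total = fixed + service.
{A, B, C}: Sutton→B 9·12=108, Holm→C 6·17=102, Kent→B 2·23=46, Vance→C 2·7=14, Joliet→B 8·11=88, York→C 4·15=60, Largo→A 4·20=80, Quay→A 6·16=96. Service 594; fixed 127; total 721.
{A, C}: Sutton→A 13·12=156, Holm→C 6·17=102, Kent→C 2·23=46, Vance→C 2·7=14, Joliet→C 9·11=99, York→C 4·15=60, Largo→A 4·20=80, Quay→A 6·16=96. Service 653; fixed 75; total 728.
{A, B}: service 669 + fixed 69 = 738
{A}: service 807 + fixed 17 = 824
No other subset beats 721.

Open A, B and C; minimum total cost 721.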